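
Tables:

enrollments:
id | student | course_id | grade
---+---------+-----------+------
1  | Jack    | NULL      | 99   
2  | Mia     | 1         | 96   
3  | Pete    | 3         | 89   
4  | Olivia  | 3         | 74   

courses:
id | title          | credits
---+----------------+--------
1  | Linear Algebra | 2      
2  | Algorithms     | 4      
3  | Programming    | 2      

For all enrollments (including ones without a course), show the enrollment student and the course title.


LEFT JOIN keeps every row from enrollments (the left table); where course_id has no match in courses, the course columns become NULL. Walk through each enrollment:
  - enrollment 1 (Jack): course_id=NULL, no match -> kept with NULL
  - enrollment 2 (Mia): course_id=1 -> matches Linear Algebra
  - enrollment 3 (Pete): course_id=3 -> matches Programming
  - enrollment 4 (Olivia): course_id=3 -> matches Programming
All 4 rows appear; 1 has NULL course.

SQL:
SELECT a.student, b.title AS course
FROM enrollments a
LEFT JOIN courses b ON a.course_id = b.id

Result:
student | course        
--------+---------------
Jack    | NULL          
Mia     | Linear Algebra
Pete    | Programming   
Olivia  | Programming   


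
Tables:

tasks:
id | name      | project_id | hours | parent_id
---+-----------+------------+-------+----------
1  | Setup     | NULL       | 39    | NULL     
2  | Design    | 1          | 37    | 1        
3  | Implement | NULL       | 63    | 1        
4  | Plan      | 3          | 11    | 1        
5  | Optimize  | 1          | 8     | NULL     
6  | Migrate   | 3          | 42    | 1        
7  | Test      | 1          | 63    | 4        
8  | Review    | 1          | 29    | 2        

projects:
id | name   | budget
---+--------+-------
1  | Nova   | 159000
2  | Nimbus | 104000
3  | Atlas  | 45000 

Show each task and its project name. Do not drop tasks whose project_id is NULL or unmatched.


LEFT JOIN keeps every row from tasks (the left table); where project_id has no match in projects, the project columns become NULL. Walk through each task:
  - task 1 (Setup): project_id=NULL, no match -> kept with NULL
  - task 2 (Design): project_id=1 -> matches Nova
  - task 3 (Implement): project_id=NULL, no match -> kept with NULL
  - task 4 (Plan): project_id=3 -> matches Atlas
  - task 5 (Optimize): project_id=1 -> matches Nova
  - task 6 (Migrate): project_id=3 -> matches Atlas
  - task 7 (Test): project_id=1 -> matches Nova
  - task 8 (Review): project_id=1 -> matches Nova
All 8 rows appear; 2 have NULL project.

SQL:
SELECT a.name, b.name AS project
FROM tasks a
LEFT JOIN projects b ON a.project_id = b.id

Result:
name      | project
----------+--------
Setup     | NULL   
Design    | Nova   
Implement | NULL   
Plan      | Atlas  
Optimize  | Nova   
Migrate   | Atlas  
Test      | Nova   
Review    | Nova   


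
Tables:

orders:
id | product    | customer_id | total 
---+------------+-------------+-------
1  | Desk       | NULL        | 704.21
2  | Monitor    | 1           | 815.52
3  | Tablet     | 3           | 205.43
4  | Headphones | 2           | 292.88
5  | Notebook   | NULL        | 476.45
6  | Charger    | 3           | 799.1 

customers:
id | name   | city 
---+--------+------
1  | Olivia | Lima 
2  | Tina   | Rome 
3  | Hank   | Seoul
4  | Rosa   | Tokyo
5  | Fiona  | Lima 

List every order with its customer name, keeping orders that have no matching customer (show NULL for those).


LEFT JOIN keeps every row from orders (the left table); where customer_id has no match in customers, the customer columns become NULL. Walk through each order:
  - order 1 (Desk): customer_id=NULL, no match -> kept with NULL
  - order 2 (Monitor): customer_id=1 -> matches Olivia
  - order 3 (Tablet): customer_id=3 -> matches Hank
  - order 4 (Headphones): customer_id=2 -> matches Tina
  - order 5 (Notebook): customer_id=NULL, no match -> kept with NULL
  - order 6 (Charger): customer_id=3 -> matches Hank
All 6 rows appear; 2 have NULL customer.

SQL:
SELECT a.product, b.name AS customer
FROM orders a
LEFT JOIN customers b ON a.customer_id = b.id

Result:
product    | customer
-----------+---------
Desk       | NULL    
Monitor    | Olivia  
Tablet     | Hank    
Headphones | Tina    
Notebook   | NULL    
Charger    | Hank    


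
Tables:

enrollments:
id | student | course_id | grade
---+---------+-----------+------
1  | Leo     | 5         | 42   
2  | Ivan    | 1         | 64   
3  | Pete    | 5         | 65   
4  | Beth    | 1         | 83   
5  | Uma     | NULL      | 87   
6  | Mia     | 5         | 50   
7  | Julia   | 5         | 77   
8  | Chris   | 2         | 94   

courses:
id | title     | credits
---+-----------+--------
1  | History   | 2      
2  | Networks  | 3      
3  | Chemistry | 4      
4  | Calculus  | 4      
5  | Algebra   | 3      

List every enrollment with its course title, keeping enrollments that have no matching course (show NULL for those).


LEFT JOIN keeps every row from enrollments (the left table); where course_id has no match in courses, the course columns become NULL. Walk through each enrollment:
  - enrollment 1 (Leo): course_id=5 -> matches Algebra
  - enrollment 2 (Ivan): course_id=1 -> matches History
  - enrollment 3 (Pete): course_id=5 -> matches Algebra
  - enrollment 4 (Beth): course_id=1 -> matches History
  - enrollment 5 (Uma): course_id=NULL, no match -> kept with NULL
  - enrollment 6 (Mia): course_id=5 -> matches Algebra
  - enrollment 7 (Julia): course_id=5 -> matches Algebra
  - enrollment 8 (Chris): course_id=2 -> matches Networks
All 8 rows appear; 1 has NULL course.

SQL:
SELECT a.student, b.title AS course
FROM enrollments a
LEFT JOIN courses b ON a.course_id = b.id

Result:
student | course  
--------+---------
Leo     | Algebra 
Ivan    | History 
Pete    | Algebra 
Beth    | History 
Uma     | NULL    
Mia     | Algebra 
Julia   | Algebra 
Chris   | Networks


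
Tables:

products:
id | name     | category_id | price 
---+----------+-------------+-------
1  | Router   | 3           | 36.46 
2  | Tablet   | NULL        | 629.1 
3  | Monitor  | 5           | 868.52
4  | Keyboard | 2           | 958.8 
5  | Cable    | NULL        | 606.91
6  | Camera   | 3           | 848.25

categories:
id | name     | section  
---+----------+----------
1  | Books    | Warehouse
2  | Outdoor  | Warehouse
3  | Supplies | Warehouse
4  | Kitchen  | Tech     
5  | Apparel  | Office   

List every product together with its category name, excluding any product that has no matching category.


INNER JOIN keeps only products rows whose category_id matches an id in categories. Walk through each product:
  - product 1 (Router): category_id=3 -> matches Supplies
  - product 2 (Tablet): category_id=NULL, no match -> dropped
  - product 3 (Monitor): category_id=5 -> matches Apparel
  - product 4 (Keyboard): category_id=2 -> matches Outdoor
  - product 5 (Cable): category_id=NULL, no match -> dropped
  - product 6 (Camera): category_id=3 -> matches Supplies
So 2 of 6 rows are dropped.

SQL:
SELECT a.name, b.name AS category
FROM products a
INNER JOIN categories b ON a.category_id = b.id

Result:
name     | category
---------+---------
Router   | Supplies
Monitor  | Apparel 
Keyboard | Outdoor 
Camera   | Supplies


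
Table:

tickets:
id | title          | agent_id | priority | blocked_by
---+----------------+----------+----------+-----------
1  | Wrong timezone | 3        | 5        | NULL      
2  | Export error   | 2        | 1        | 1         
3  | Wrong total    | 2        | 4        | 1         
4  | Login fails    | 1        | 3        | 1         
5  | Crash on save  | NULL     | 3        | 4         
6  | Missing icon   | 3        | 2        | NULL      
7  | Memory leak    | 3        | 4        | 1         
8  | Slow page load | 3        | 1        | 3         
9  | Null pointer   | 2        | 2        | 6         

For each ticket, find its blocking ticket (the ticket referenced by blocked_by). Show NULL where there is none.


This is a self-join: tickets is joined to a second copy of itself, matching each row's blocked_by to another row's id. Use LEFT JOIN so rows with blocked_by=NULL are kept.
  - ticket 1 (Wrong timezone): blocked_by=NULL -> NULL
  - ticket 2 (Export error): blocked_by=1 -> Wrong timezone
  - ticket 3 (Wrong total): blocked_by=1 -> Wrong timezone
  - ticket 4 (Login fails): blocked_by=1 -> Wrong timezone
  - ticket 5 (Crash on save): blocked_by=4 -> Login fails
  - ticket 6 (Missing icon): blocked_by=NULL -> NULL
  - ticket 7 (Memory leak): blocked_by=1 -> Wrong timezone
  - ticket 8 (Slow page load): blocked_by=3 -> Wrong total
  - ticket 9 (Null pointer): blocked_by=6 -> Missing icon

SQL:
SELECT a.title AS item, b.title AS blocked_by
FROM tickets a
LEFT JOIN tickets b ON a.blocked_by = b.id

Result:
item           | blocked_by    
---------------+---------------
Wrong timezone | NULL          
Export error   | Wrong timezone
Wrong total    | Wrong timezone
Login fails    | Wrong timezone
Crash on save  | Login fails   
Missing icon   | NULL          
Memory leak    | Wrong timezone
Slow page load | Wrong total   
Null pointer   | Missing icon  


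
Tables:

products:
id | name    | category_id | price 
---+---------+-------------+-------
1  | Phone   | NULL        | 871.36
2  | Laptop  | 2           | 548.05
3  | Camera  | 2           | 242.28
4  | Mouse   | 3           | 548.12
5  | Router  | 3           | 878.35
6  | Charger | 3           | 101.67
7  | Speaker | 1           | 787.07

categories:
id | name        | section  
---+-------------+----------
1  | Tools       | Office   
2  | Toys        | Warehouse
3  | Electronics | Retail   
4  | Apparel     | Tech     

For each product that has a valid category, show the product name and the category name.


INNER JOIN keeps only products rows whose category_id matches an id in categories. Walk through each product:
  - product 1 (Phone): category_id=NULL, no match -> dropped
  - product 2 (Laptop): category_id=2 -> matches Toys
  - product 3 (Camera): category_id=2 -> matches Toys
  - product 4 (Mouse): category_id=3 -> matches Electronics
  - product 5 (Router): category_id=3 -> matches Electronics
  - product 6 (Charger): category_id=3 -> matches Electronics
  - product 7 (Speaker): category_id=1 -> matches Tools
So 1 of 7 rows is dropped.

SQL:
SELECT a.name, b.name AS category
FROM products a
INNER JOIN categories b ON a.category_id = b.id

Result:
name    | category   
--------+------------
Laptop  | Toys       
Camera  | Toys       
Mouse   | Electronics
Router  | Electronics
Charger | Electronics
Speaker | Tools      


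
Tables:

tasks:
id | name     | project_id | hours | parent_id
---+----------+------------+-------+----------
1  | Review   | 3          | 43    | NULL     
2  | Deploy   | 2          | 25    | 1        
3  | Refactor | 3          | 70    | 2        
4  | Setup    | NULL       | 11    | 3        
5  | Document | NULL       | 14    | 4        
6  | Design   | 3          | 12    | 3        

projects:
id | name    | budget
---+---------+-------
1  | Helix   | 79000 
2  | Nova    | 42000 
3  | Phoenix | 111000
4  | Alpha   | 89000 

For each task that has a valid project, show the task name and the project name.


INNER JOIN keeps only tasks rows whose project_id matches an id in projects. Walk through each task:
  - task 1 (Review): project_id=3 -> matches Phoenix
  - task 2 (Deploy): project_id=2 -> matches Nova
  - task 3 (Refactor): project_id=3 -> matches Phoenix
  - task 4 (Setup): project_id=NULL, no match -> dropped
  - task 5 (Document): project_id=NULL, no match -> dropped
  - task 6 (Design): project_id=3 -> matches Phoenix
So 2 of 6 rows are dropped.

SQL:
SELECT a.name, b.name AS project
FROM tasks a
INNER JOIN projects b ON a.project_id = b.id

Result:
name     | project
---------+--------
Review   | Phoenix
Deploy   | Nova   
Refactor | Phoenix
Design   | Phoenix


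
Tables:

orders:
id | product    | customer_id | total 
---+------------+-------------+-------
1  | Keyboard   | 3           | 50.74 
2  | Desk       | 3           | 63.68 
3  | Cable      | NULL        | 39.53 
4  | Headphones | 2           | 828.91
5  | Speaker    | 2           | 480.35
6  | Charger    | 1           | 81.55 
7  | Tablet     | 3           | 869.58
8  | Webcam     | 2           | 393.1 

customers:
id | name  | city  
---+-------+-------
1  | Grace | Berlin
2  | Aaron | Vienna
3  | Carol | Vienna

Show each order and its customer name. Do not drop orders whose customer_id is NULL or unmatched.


LEFT JOIN keeps every row from orders (the left table); where customer_id has no match in customers, the customer columns become NULL. Walk through each order:
  - order 1 (Keyboard): customer_id=3 -> matches Carol
  - order 2 (Desk): customer_id=3 -> matches Carol
  - order 3 (Cable): customer_id=NULL, no match -> kept with NULL
  - order 4 (Headphones): customer_id=2 -> matches Aaron
  - order 5 (Speaker): customer_id=2 -> matches Aaron
  - order 6 (Charger): customer_id=1 -> matches Grace
  - order 7 (Tablet): customer_id=3 -> matches Carol
  - order 8 (Webcam): customer_id=2 -> matches Aaron
All 8 rows appear; 1 has NULL customer.

SQL:
SELECT a.product, b.name AS customer
FROM orders a
LEFT JOIN customers b ON a.customer_id = b.id

Result:
product    | customer
-----------+---------
Keyboard   | Carol   
Desk       | Carol   
Cable      | NULL    
Headphones | Aaron   
Speaker    | Aaron   
Charger    | Grace   
Tablet     | Carol   
Webcam     | Aaron   


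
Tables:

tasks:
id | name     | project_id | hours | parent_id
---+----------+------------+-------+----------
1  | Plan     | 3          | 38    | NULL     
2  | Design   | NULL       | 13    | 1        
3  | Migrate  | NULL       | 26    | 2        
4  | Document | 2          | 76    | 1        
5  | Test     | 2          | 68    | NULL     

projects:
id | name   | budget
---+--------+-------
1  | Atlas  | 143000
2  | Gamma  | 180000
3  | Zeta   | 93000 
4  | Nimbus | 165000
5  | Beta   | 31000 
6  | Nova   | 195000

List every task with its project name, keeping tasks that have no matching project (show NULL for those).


LEFT JOIN keeps every row from tasks (the left table); where project_id has no match in projects, the project columns become NULL. Walk through each task:
  - task 1 (Plan): project_id=3 -> matches Zeta
  - task 2 (Design): project_id=NULL, no match -> kept with NULL
  - task 3 (Migrate): project_id=NULL, no match -> kept with NULL
  - task 4 (Document): project_id=2 -> matches Gamma
  - task 5 (Test): project_id=2 -> matches Gamma
All 5 rows appear; 2 have NULL project.

SQL:
SELECT a.name, b.name AS project
FROM tasks a
LEFT JOIN projects b ON a.project_id = b.id

Result:
name     | project
---------+--------
Plan     | Zeta   
Design   | NULL   
Migrate  | NULL   
Document | Gamma  
Test     | Gamma  


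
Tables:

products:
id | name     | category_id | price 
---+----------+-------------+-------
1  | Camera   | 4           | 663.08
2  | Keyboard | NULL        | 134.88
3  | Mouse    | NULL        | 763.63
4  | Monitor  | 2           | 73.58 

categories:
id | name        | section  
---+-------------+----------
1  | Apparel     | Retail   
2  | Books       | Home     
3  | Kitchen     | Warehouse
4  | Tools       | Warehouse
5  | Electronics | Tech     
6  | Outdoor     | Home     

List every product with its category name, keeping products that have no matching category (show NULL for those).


LEFT JOIN keeps every row from products (the left table); where category_id has no match in categories, the category columns become NULL. Walk through each product:
  - product 1 (Camera): category_id=4 -> matches Tools
  - product 2 (Keyboard): category_id=NULL, no match -> kept with NULL
  - product 3 (Mouse): category_id=NULL, no match -> kept with NULL
  - product 4 (Monitor): category_id=2 -> matches Books
All 4 rows appear; 2 have NULL category.

SQL:
SELECT a.name, b.name AS category
FROM products a
LEFT JOIN categories b ON a.category_id = b.id

Result:
name     | category
---------+---------
Camera   | Tools   
Keyboard | NULL    
Mouse    | NULL    
Monitor  | Books   


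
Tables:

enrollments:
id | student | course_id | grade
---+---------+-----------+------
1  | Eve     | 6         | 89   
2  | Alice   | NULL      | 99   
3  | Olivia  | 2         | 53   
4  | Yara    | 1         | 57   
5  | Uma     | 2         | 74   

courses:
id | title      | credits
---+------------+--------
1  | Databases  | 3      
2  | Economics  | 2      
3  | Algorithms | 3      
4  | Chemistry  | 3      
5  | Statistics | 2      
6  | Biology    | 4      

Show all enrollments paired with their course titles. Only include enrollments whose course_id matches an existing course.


INNER JOIN keeps only enrollments rows whose course_id matches an id in courses. Walk through each enrollment:
  - enrollment 1 (Eve): course_id=6 -> matches Biology
  - enrollment 2 (Alice): course_id=NULL, no match -> dropped
  - enrollment 3 (Olivia): course_id=2 -> matches Economics
  - enrollment 4 (Yara): course_id=1 -> matches Databases
  - enrollment 5 (Uma): course_id=2 -> matches Economics
So 1 of 5 rows is dropped.

SQL:
SELECT a.student, b.title AS course
FROM enrollments a
INNER JOIN courses b ON a.course_id = b.id

Result:
student | course   
--------+----------
Eve     | Biology  
Olivia  | Economics
Yara    | Databases
Uma     | Economics


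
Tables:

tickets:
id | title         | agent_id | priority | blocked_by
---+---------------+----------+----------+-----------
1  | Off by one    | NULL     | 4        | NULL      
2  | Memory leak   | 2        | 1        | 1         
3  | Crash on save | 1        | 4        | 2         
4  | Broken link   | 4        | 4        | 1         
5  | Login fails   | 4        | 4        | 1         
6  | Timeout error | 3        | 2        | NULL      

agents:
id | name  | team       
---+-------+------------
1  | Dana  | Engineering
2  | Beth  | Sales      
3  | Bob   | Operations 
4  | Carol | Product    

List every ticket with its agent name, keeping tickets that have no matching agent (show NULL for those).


LEFT JOIN keeps every row from tickets (the left table); where agent_id has no match in agents, the agent columns become NULL. Walk through each ticket:
  - ticket 1 (Off by one): agent_id=NULL, no match -> kept with NULL
  - ticket 2 (Memory leak): agent_id=2 -> matches Beth
  - ticket 3 (Crash on save): agent_id=1 -> matches Dana
  - ticket 4 (Broken link): agent_id=4 -> matches Carol
  - ticket 5 (Login fails): agent_id=4 -> matches Carol
  - ticket 6 (Timeout error): agent_id=3 -> matches Bob
All 6 rows appear; 1 has NULL agent.

SQL:
SELECT a.title, b.name AS agent
FROM tickets a
LEFT JOIN agents b ON a.agent_id = b.id

Result:
title         | agent
--------------+------
Off by one    | NULL 
Memory leak   | Beth 
Crash on save | Dana 
Broken link   | Carol
Login fails   | Carol
Timeout error | Bob  


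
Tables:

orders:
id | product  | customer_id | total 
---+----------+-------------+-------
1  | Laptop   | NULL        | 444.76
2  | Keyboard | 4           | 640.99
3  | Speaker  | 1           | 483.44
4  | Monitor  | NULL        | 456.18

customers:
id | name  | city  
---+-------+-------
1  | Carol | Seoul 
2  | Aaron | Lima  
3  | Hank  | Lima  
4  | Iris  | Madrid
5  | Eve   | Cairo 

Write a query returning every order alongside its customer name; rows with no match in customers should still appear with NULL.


LEFT JOIN keeps every row from orders (the left table); where customer_id has no match in customers, the customer columns become NULL. Walk through each order:
  - order 1 (Laptop): customer_id=NULL, no match -> kept with NULL
  - order 2 (Keyboard): customer_id=4 -> matches Iris
  - order 3 (Speaker): customer_id=1 -> matches Carol
  - order 4 (Monitor): customer_id=NULL, no match -> kept with NULL
All 4 rows appear; 2 have NULL customer.

SQL:
SELECT a.product, b.name AS customer
FROM orders a
LEFT JOIN customers b ON a.customer_id = b.id

Result:
product  | customer
---------+---------
Laptop   | NULL    
Keyboard | Iris    
Speaker  | Carol   
Monitor  | NULL    


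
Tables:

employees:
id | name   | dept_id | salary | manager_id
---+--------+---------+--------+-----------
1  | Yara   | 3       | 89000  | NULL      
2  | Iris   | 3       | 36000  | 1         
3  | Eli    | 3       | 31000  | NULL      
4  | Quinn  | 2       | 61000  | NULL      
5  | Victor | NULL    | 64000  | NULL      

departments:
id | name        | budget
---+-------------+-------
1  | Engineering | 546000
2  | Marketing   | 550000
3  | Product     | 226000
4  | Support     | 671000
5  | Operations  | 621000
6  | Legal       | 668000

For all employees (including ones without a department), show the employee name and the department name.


LEFT JOIN keeps every row from employees (the left table); where dept_id has no match in departments, the department columns become NULL. Walk through each employee:
  - employee 1 (Yara): dept_id=3 -> matches Product
  - employee 2 (Iris): dept_id=3 -> matches Product
  - employee 3 (Eli): dept_id=3 -> matches Product
  - employee 4 (Quinn): dept_id=2 -> matches Marketing
  - employee 5 (Victor): dept_id=NULL, no match -> kept with NULL
All 5 rows appear; 1 has NULL department.

SQL:
SELECT a.name, b.name AS department
FROM employees a
LEFT JOIN departments b ON a.dept_id = b.id

Result:
name   | department
-------+-----------
Yara   | Product   
Iris   | Product   
Eli    | Product   
Quinn  | Marketing 
Victor | NULL      


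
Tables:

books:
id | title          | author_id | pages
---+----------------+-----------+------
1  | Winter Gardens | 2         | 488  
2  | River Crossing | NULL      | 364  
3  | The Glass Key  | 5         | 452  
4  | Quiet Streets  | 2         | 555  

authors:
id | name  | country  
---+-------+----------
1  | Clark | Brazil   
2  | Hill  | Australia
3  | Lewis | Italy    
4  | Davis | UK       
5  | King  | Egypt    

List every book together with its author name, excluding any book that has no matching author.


INNER JOIN keeps only books rows whose author_id matches an id in authors. Walk through each book:
  - book 1 (Winter Gardens): author_id=2 -> matches Hill
  - book 2 (River Crossing): author_id=NULL, no match -> dropped
  - book 3 (The Glass Key): author_id=5 -> matches King
  - book 4 (Quiet Streets): author_id=2 -> matches Hill
So 1 of 4 rows is dropped.

SQL:
SELECT a.title, b.name AS author
FROM books a
INNER JOIN authors b ON a.author_id = b.id

Result:
title          | author
---------------+-------
Winter Gardens | Hill  
The Glass Key  | King  
Quiet Streets  | Hill  


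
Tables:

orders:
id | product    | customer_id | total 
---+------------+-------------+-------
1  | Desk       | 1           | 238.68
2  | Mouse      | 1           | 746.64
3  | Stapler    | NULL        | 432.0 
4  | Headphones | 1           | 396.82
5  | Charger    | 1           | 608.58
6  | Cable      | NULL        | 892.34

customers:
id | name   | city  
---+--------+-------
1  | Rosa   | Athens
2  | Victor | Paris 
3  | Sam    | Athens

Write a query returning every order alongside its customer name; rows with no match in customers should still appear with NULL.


LEFT JOIN keeps every row from orders (the left table); where customer_id has no match in customers, the customer columns become NULL. Walk through each order:
  - order 1 (Desk): customer_id=1 -> matches Rosa
  - order 2 (Mouse): customer_id=1 -> matches Rosa
  - order 3 (Stapler): customer_id=NULL, no match -> kept with NULL
  - order 4 (Headphones): customer_id=1 -> matches Rosa
  - order 5 (Charger): customer_id=1 -> matches Rosa
  - order 6 (Cable): customer_id=NULL, no match -> kept with NULL
All 6 rows appear; 2 have NULL customer.

SQL:
SELECT a.product, b.name AS customer
FROM orders a
LEFT JOIN customers b ON a.customer_id = b.id

Result:
product    | customer
-----------+---------
Desk       | Rosa    
Mouse      | Rosa    
Stapler    | NULL    
Headphones | Rosa    
Charger    | Rosa    
Cable      | NULL    


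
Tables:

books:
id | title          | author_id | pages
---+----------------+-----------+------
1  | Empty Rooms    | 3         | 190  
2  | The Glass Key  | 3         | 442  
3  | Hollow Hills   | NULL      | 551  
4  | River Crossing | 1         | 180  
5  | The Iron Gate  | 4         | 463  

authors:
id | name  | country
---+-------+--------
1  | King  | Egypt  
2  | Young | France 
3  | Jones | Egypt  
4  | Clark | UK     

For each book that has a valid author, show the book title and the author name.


INNER JOIN keeps only books rows whose author_id matches an id in authors. Walk through each book:
  - book 1 (Empty Rooms): author_id=3 -> matches Jones
  - book 2 (The Glass Key): author_id=3 -> matches Jones
  - book 3 (Hollow Hills): author_id=NULL, no match -> dropped
  - book 4 (River Crossing): author_id=1 -> matches King
  - book 5 (The Iron Gate): author_id=4 -> matches Clark
So 1 of 5 rows is dropped.

SQL:
SELECT a.title, b.name AS author
FROM books a
INNER JOIN authors b ON a.author_id = b.id

Result:
title          | author
---------------+-------
Empty Rooms    | Jones 
The Glass Key  | Jones 
River Crossing | King  
The Iron Gate  | Clark 


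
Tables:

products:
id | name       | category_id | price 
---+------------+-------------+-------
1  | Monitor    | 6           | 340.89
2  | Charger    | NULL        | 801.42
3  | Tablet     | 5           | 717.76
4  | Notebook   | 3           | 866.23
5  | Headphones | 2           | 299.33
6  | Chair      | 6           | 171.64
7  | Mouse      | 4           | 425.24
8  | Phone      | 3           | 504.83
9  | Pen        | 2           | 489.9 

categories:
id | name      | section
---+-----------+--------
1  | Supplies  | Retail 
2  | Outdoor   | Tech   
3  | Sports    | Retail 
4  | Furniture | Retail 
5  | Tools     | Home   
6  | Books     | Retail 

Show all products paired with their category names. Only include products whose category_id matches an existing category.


INNER JOIN keeps only products rows whose category_id matches an id in categories. Walk through each product:
  - product 1 (Monitor): category_id=6 -> matches Books
  - product 2 (Charger): category_id=NULL, no match -> dropped
  - product 3 (Tablet): category_id=5 -> matches Tools
  - product 4 (Notebook): category_id=3 -> matches Sports
  - product 5 (Headphones): category_id=2 -> matches Outdoor
  - product 6 (Chair): category_id=6 -> matches Books
  - product 7 (Mouse): category_id=4 -> matches Furniture
  - product 8 (Phone): category_id=3 -> matches Sports
  - product 9 (Pen): category_id=2 -> matches Outdoor
So 1 of 9 rows is dropped.

SQL:
SELECT a.name, b.name AS category
FROM products a
INNER JOIN categories b ON a.category_id = b.id

Result:
name       | category 
-----------+----------
Monitor    | Books    
Tablet     | Tools    
Notebook   | Sports   
Headphones | Outdoor  
Chair      | Books    
Mouse      | Furniture
Phone      | Sports   
Pen        | Outdoor  


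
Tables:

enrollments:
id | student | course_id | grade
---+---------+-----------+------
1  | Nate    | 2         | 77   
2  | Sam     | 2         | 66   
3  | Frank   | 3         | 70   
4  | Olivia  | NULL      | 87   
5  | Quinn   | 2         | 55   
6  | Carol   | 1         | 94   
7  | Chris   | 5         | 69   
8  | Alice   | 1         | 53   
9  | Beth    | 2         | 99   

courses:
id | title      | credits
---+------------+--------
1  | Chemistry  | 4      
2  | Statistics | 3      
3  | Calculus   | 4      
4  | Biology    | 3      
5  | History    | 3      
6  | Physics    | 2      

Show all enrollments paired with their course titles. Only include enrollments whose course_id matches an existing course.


INNER JOIN keeps only enrollments rows whose course_id matches an id in courses. Walk through each enrollment:
  - enrollment 1 (Nate): course_id=2 -> matches Statistics
  - enrollment 2 (Sam): course_id=2 -> matches Statistics
  - enrollment 3 (Frank): course_id=3 -> matches Calculus
  - enrollment 4 (Olivia): course_id=NULL, no match -> dropped
  - enrollment 5 (Quinn): course_id=2 -> matches Statistics
  - enrollment 6 (Carol): course_id=1 -> matches Chemistry
  - enrollment 7 (Chris): course_id=5 -> matches History
  - enrollment 8 (Alice): course_id=1 -> matches Chemistry
  - enrollment 9 (Beth): course_id=2 -> matches Statistics
So 1 of 9 rows is dropped.

SQL:
SELECT a.student, b.title AS course
FROM enrollments a
INNER JOIN courses b ON a.course_id = b.id

Result:
student | course    
--------+-----------
Nate    | Statistics
Sam     | Statistics
Frank   | Calculus  
Quinn   | Statistics
Carol   | Chemistry 
Chris   | History   
Alice   | Chemistry 
Beth    | Statistics


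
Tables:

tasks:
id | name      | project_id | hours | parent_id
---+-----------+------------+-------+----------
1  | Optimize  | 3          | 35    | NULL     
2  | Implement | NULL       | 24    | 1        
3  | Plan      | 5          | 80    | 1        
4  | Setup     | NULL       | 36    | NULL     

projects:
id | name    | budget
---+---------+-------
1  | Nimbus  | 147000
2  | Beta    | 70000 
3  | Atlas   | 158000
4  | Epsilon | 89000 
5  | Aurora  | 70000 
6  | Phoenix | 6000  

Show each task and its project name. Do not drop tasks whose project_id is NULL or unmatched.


LEFT JOIN keeps every row from tasks (the left table); where project_id has no match in projects, the project columns become NULL. Walk through each task:
  - task 1 (Optimize): project_id=3 -> matches Atlas
  - task 2 (Implement): project_id=NULL, no match -> kept with NULL
  - task 3 (Plan): project_id=5 -> matches Aurora
  - task 4 (Setup): project_id=NULL, no match -> kept with NULL
All 4 rows appear; 2 have NULL project.

SQL:
SELECT a.name, b.name AS project
FROM tasks a
LEFT JOIN projects b ON a.project_id = b.id

Result:
name      | project
----------+--------
Optimize  | Atlas  
Implement | NULL   
Plan      | Aurora 
Setup     | NULL   


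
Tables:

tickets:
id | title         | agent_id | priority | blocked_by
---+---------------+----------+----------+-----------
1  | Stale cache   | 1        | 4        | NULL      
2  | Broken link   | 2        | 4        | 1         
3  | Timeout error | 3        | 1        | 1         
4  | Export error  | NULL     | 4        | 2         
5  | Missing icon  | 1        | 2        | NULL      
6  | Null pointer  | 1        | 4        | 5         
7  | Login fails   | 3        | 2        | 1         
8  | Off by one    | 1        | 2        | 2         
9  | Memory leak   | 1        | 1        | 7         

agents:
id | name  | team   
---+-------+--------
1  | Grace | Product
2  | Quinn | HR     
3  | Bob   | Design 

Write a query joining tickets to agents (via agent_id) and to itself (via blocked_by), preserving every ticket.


Two LEFT JOINs from the same base table tickets: one to agents via agent_id, one to tickets itself via blocked_by. Both are LEFT so every ticket is preserved.
Match against agents:
  - ticket 1 (Stale cache): agent_id=1 -> matches Grace
  - ticket 2 (Broken link): agent_id=2 -> matches Quinn
  - ticket 3 (Timeout error): agent_id=3 -> matches Bob
  - ticket 4 (Export error): agent_id=NULL, no match -> kept with NULL
  - ticket 5 (Missing icon): agent_id=1 -> matches Grace
  - ticket 6 (Null pointer): agent_id=1 -> matches Grace
  - ticket 7 (Login fails): agent_id=3 -> matches Bob
  - ticket 8 (Off by one): agent_id=1 -> matches Grace
  - ticket 9 (Memory leak): agent_id=1 -> matches Grace
Match against tickets (self):
  - ticket 1 (Stale cache): blocked_by=NULL -> NULL
  - ticket 2 (Broken link): blocked_by=1 -> Stale cache
  - ticket 3 (Timeout error): blocked_by=1 -> Stale cache
  - ticket 4 (Export error): blocked_by=2 -> Broken link
  - ticket 5 (Missing icon): blocked_by=NULL -> NULL
  - ticket 6 (Null pointer): blocked_by=5 -> Missing icon
  - ticket 7 (Login fails): blocked_by=1 -> Stale cache
  - ticket 8 (Off by one): blocked_by=2 -> Broken link
  - ticket 9 (Memory leak): blocked_by=7 -> Login fails

SQL:
SELECT a.title, b.name AS agent, c.title AS blocked_by
FROM tickets a
LEFT JOIN agents b ON a.agent_id = b.id
LEFT JOIN tickets c ON a.blocked_by = c.id

Result:
title         | agent | blocked_by  
--------------+-------+-------------
Stale cache   | Grace | NULL        
Broken link   | Quinn | Stale cache 
Timeout error | Bob   | Stale cache 
Export error  | NULL  | Broken link 
Missing icon  | Grace | NULL        
Null pointer  | Grace | Missing icon
Login fails   | Bob   | Stale cache 
Off by one    | Grace | Broken link 
Memory leak   | Grace | Login fails 


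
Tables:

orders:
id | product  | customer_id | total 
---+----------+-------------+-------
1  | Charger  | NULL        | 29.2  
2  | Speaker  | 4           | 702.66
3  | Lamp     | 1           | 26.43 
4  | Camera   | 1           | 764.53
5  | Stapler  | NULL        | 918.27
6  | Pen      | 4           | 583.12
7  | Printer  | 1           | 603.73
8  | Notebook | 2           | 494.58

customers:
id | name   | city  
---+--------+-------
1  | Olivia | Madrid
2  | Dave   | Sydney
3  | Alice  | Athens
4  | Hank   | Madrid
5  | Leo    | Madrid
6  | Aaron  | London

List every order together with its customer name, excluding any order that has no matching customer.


INNER JOIN keeps only orders rows whose customer_id matches an id in customers. Walk through each order:
  - order 1 (Charger): customer_id=NULL, no match -> dropped
  - order 2 (Speaker): customer_id=4 -> matches Hank
  - order 3 (Lamp): customer_id=1 -> matches Olivia
  - order 4 (Camera): customer_id=1 -> matches Olivia
  - order 5 (Stapler): customer_id=NULL, no match -> dropped
  - order 6 (Pen): customer_id=4 -> matches Hank
  - order 7 (Printer): customer_id=1 -> matches Olivia
  - order 8 (Notebook): customer_id=2 -> matches Dave
So 2 of 8 rows are dropped.

SQL:
SELECT a.product, b.name AS customer
FROM orders a
INNER JOIN customers b ON a.customer_id = b.id

Result:
product  | customer
---------+---------
Speaker  | Hank    
Lamp     | Olivia  
Camera   | Olivia  
Pen      | Hank    
Printer  | Olivia  
Notebook | Dave    


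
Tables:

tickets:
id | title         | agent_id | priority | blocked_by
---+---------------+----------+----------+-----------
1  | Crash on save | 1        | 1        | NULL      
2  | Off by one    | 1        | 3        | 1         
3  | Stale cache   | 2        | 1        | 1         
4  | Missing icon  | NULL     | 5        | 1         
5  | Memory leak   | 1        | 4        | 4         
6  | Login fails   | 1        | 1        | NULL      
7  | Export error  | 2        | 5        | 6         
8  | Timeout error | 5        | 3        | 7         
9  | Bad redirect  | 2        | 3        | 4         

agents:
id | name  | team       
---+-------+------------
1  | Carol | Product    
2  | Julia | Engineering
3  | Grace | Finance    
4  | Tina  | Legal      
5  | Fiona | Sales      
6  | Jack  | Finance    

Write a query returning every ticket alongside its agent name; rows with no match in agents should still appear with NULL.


LEFT JOIN keeps every row from tickets (the left table); where agent_id has no match in agents, the agent columns become NULL. Walk through each ticket:
  - ticket 1 (Crash on save): agent_id=1 -> matches Carol
  - ticket 2 (Off by one): agent_id=1 -> matches Carol
  - ticket 3 (Stale cache): agent_id=2 -> matches Julia
  - ticket 4 (Missing icon): agent_id=NULL, no match -> kept with NULL
  - ticket 5 (Memory leak): agent_id=1 -> matches Carol
  - ticket 6 (Login fails): agent_id=1 -> matches Carol
  - ticket 7 (Export error): agent_id=2 -> matches Julia
  - ticket 8 (Timeout error): agent_id=5 -> matches Fiona
  - ticket 9 (Bad redirect): agent_id=2 -> matches Julia
All 9 rows appear; 1 has NULL agent.

SQL:
SELECT a.title, b.name AS agent
FROM tickets a
LEFT JOIN agents b ON a.agent_id = b.id

Result:
title         | agent
--------------+------
Crash on save | Carol
Off by one    | Carol
Stale cache   | Julia
Missing icon  | NULL 
Memory leak   | Carol
Login fails   | Carol
Export error  | Julia
Timeout error | Fiona
Bad redirect  | Julia


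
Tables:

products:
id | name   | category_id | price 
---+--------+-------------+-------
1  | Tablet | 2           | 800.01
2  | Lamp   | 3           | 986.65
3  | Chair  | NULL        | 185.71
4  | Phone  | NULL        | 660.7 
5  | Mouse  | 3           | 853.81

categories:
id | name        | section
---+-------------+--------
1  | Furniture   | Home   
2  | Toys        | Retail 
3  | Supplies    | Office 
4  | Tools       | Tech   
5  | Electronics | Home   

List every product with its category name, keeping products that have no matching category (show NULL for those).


LEFT JOIN keeps every row from products (the left table); where category_id has no match in categories, the category columns become NULL. Walk through each product:
  - product 1 (Tablet): category_id=2 -> matches Toys
  - product 2 (Lamp): category_id=3 -> matches Supplies
  - product 3 (Chair): category_id=NULL, no match -> kept with NULL
  - product 4 (Phone): category_id=NULL, no match -> kept with NULL
  - product 5 (Mouse): category_id=3 -> matches Supplies
All 5 rows appear; 2 have NULL category.

SQL:
SELECT a.name, b.name AS category
FROM products a
LEFT JOIN categories b ON a.category_id = b.id

Result:
name   | category
-------+---------
Tablet | Toys    
Lamp   | Supplies
Chair  | NULL    
Phone  | NULL    
Mouse  | Supplies


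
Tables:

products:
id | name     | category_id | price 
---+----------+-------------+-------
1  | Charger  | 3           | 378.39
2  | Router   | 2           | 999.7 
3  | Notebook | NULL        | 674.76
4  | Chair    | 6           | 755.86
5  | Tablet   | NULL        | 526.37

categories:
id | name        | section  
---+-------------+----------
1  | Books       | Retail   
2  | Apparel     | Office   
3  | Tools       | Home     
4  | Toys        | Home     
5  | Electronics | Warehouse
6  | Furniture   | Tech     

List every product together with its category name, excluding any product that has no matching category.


INNER JOIN keeps only products rows whose category_id matches an id in categories. Walk through each product:
  - product 1 (Charger): category_id=3 -> matches Tools
  - product 2 (Router): category_id=2 -> matches Apparel
  - product 3 (Notebook): category_id=NULL, no match -> dropped
  - product 4 (Chair): category_id=6 -> matches Furniture
  - product 5 (Tablet): category_id=NULL, no match -> dropped
So 2 of 5 rows are dropped.

SQL:
SELECT a.name, b.name AS category
FROM products a
INNER JOIN categories b ON a.category_id = b.id

Result:
name    | category 
--------+----------
Charger | Tools    
Router  | Apparel  
Chair   | Furniture


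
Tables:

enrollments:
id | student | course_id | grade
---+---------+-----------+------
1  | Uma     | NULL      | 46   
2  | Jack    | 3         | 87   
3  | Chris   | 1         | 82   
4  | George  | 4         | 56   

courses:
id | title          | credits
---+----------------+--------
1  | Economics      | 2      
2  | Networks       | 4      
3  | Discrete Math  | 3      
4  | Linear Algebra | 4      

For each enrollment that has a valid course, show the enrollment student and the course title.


INNER JOIN keeps only enrollments rows whose course_id matches an id in courses. Walk through each enrollment:
  - enrollment 1 (Uma): course_id=NULL, no match -> dropped
  - enrollment 2 (Jack): course_id=3 -> matches Discrete Math
  - enrollment 3 (Chris): course_id=1 -> matches Economics
  - enrollment 4 (George): course_id=4 -> matches Linear Algebra
So 1 of 4 rows is dropped.

SQL:
SELECT a.student, b.title AS course
FROM enrollments a
INNER JOIN courses b ON a.course_id = b.id

Result:
student | course        
--------+---------------
Jack    | Discrete Math 
Chris   | Economics     
George  | Linear Algebra


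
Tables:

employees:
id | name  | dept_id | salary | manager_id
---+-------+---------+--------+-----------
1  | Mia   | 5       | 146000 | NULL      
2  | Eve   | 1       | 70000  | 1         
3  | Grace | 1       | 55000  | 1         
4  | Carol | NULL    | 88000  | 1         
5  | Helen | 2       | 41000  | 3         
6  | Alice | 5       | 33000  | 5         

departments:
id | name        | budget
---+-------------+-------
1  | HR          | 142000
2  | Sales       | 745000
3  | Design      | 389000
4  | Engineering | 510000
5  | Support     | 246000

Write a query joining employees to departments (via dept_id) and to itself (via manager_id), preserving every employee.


Two LEFT JOINs from the same base table employees: one to departments via dept_id, one to employees itself via manager_id. Both are LEFT so every employee is preserved.
Match against departments:
  - employee 1 (Mia): dept_id=5 -> matches Support
  - employee 2 (Eve): dept_id=1 -> matches HR
  - employee 3 (Grace): dept_id=1 -> matches HR
  - employee 4 (Carol): dept_id=NULL, no match -> kept with NULL
  - employee 5 (Helen): dept_id=2 -> matches Sales
  - employee 6 (Alice): dept_id=5 -> matches Support
Match against employees (self):
  - employee 1 (Mia): manager_id=NULL -> NULL
  - employee 2 (Eve): manager_id=1 -> Mia
  - employee 3 (Grace): manager_id=1 -> Mia
  - employee 4 (Carol): manager_id=1 -> Mia
  - employee 5 (Helen): manager_id=3 -> Grace
  - employee 6 (Alice): manager_id=5 -> Helen

SQL:
SELECT a.name, b.name AS department, c.name AS manager
FROM employees a
LEFT JOIN departments b ON a.dept_id = b.id
LEFT JOIN employees c ON a.manager_id = c.id

Result:
name  | department | manager
------+------------+--------
Mia   | Support    | NULL   
Eve   | HR         | Mia    
Grace | HR         | Mia    
Carol | NULL       | Mia    
Helen | Sales      | Grace  
Alice | Support    | Helen  
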